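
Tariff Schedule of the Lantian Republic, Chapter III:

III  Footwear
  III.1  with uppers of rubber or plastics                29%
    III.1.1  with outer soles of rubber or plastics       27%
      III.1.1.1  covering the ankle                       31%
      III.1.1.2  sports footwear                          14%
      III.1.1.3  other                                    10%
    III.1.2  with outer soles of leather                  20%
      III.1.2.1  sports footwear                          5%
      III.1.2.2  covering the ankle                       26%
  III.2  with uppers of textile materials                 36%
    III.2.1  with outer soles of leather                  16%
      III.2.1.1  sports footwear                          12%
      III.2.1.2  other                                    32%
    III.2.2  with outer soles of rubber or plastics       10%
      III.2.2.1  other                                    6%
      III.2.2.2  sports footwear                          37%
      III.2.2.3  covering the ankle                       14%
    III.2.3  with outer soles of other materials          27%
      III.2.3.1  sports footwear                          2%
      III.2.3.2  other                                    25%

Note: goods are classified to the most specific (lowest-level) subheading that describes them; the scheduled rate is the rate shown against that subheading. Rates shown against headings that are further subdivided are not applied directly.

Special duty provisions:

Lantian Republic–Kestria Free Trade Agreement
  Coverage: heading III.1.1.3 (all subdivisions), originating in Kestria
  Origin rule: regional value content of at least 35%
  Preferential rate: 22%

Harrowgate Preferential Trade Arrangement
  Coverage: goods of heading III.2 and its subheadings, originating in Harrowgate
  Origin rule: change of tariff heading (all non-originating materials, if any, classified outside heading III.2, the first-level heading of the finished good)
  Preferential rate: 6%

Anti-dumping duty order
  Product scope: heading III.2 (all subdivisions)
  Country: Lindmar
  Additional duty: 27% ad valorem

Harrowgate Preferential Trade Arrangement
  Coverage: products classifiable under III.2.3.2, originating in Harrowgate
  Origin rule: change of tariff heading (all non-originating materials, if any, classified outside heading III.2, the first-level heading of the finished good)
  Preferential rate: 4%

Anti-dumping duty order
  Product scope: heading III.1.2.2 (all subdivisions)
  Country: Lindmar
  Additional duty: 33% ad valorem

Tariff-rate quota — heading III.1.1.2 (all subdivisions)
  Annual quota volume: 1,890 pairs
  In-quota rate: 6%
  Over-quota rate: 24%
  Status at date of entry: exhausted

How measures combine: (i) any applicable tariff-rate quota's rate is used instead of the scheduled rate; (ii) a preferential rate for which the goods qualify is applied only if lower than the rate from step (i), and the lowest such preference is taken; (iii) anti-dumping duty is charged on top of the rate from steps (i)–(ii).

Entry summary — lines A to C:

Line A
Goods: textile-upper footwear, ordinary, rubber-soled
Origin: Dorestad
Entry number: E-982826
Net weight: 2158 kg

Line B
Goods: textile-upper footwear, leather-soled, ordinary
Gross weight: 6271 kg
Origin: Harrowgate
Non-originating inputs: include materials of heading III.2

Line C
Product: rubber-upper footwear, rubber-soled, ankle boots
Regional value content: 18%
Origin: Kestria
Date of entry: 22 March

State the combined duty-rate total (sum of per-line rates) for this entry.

Line A: textile-upper → III.2; rubber-soled → III.2.2; ordinary → III.2.2.1. Scheduled 6%. No special measure applies. → 6%.
Line B: textile-upper → III.2; leather-soled → III.2.1; ordinary → III.2.1.2. Scheduled 32%. Harrowgate agreement on III.2: CTH not met; Harrowgate agreement on III.2.3.2: III.2.1.2 not covered. → 32%.
Line C: rubber-upper → III.1; rubber-soled → III.1.1; ankle boots → III.1.1.1. Scheduled 31%. Kestria agreement on III.1.1.3: III.1.1.1 not covered. → 31%.
Sum: 6% + 32% + 31% = 69%.

69%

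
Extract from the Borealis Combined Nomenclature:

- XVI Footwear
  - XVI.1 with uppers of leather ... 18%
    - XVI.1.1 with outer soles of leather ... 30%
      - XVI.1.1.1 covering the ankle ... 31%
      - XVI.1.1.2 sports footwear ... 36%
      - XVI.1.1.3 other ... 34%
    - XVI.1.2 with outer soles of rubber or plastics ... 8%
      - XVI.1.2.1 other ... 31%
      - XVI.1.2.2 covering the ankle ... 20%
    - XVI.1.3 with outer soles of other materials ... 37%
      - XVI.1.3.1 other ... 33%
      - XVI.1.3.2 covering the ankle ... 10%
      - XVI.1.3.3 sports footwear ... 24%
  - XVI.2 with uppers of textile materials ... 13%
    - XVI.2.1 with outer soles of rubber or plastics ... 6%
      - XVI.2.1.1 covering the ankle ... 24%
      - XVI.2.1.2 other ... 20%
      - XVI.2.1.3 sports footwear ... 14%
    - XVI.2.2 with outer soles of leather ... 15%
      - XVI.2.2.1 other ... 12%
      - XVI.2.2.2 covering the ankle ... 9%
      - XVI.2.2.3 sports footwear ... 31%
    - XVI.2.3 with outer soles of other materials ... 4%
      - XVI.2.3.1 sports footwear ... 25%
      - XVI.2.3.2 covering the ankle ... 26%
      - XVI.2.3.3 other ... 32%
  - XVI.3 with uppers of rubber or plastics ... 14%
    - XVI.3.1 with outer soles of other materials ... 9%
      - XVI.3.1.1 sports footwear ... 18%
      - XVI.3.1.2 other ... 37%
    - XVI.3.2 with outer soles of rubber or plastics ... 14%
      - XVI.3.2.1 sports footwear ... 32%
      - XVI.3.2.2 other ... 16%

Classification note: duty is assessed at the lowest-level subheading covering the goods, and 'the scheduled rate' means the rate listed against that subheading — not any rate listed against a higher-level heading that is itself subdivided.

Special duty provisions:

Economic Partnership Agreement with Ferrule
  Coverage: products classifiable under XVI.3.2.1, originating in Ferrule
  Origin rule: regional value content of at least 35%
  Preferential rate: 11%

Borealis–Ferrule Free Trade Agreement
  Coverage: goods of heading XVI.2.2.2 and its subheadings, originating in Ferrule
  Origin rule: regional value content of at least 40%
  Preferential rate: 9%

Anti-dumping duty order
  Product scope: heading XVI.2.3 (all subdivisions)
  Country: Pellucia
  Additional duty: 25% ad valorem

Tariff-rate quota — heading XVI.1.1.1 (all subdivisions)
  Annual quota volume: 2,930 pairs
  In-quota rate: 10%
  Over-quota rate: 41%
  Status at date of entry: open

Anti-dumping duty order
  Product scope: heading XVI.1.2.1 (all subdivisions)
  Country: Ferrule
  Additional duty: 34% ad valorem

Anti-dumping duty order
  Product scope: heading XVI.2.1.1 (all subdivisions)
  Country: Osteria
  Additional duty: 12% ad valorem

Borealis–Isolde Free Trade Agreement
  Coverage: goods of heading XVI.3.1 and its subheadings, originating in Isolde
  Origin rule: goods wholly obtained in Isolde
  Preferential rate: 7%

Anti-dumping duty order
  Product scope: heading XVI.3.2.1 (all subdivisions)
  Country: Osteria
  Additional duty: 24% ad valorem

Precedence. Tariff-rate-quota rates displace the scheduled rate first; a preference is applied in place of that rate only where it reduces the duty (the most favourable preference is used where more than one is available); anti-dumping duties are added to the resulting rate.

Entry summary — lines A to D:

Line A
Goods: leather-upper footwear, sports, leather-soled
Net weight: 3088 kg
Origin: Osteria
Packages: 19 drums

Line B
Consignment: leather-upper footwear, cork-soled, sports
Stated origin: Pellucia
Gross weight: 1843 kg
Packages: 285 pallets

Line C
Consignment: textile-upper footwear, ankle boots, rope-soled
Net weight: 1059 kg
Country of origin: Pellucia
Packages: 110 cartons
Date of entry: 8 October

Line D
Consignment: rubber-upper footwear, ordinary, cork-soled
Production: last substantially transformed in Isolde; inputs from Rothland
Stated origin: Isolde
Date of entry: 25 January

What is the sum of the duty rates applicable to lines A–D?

Line A: leather-upper → XVI.1; leather-soled → XVI.1.1; sports → XVI.1.1.2. Scheduled 36%. No special measure applies. → 36%.
Line B: leather-upper → XVI.1; cork-soled → XVI.1.3; sports → XVI.1.3.3. Scheduled 24%. No special measure applies. → 24%.
Line C: textile-upper → XVI.2; rope-soled → XVI.2.3; ankle boots → XVI.2.3.2. Scheduled 26%. anti-dumping (Pellucia, XVI.2.3): +25%; total 26% + 25% = 51%. → 51%.
Line D: rubber-upper → XVI.3; cork-soled → XVI.3.1; ordinary → XVI.3.1.2. Scheduled 37%. Isolde agreement on XVI.3.1: not wholly obtained. → 37%.
Sum: 36% + 24% + 51% + 37% = 148%.

148%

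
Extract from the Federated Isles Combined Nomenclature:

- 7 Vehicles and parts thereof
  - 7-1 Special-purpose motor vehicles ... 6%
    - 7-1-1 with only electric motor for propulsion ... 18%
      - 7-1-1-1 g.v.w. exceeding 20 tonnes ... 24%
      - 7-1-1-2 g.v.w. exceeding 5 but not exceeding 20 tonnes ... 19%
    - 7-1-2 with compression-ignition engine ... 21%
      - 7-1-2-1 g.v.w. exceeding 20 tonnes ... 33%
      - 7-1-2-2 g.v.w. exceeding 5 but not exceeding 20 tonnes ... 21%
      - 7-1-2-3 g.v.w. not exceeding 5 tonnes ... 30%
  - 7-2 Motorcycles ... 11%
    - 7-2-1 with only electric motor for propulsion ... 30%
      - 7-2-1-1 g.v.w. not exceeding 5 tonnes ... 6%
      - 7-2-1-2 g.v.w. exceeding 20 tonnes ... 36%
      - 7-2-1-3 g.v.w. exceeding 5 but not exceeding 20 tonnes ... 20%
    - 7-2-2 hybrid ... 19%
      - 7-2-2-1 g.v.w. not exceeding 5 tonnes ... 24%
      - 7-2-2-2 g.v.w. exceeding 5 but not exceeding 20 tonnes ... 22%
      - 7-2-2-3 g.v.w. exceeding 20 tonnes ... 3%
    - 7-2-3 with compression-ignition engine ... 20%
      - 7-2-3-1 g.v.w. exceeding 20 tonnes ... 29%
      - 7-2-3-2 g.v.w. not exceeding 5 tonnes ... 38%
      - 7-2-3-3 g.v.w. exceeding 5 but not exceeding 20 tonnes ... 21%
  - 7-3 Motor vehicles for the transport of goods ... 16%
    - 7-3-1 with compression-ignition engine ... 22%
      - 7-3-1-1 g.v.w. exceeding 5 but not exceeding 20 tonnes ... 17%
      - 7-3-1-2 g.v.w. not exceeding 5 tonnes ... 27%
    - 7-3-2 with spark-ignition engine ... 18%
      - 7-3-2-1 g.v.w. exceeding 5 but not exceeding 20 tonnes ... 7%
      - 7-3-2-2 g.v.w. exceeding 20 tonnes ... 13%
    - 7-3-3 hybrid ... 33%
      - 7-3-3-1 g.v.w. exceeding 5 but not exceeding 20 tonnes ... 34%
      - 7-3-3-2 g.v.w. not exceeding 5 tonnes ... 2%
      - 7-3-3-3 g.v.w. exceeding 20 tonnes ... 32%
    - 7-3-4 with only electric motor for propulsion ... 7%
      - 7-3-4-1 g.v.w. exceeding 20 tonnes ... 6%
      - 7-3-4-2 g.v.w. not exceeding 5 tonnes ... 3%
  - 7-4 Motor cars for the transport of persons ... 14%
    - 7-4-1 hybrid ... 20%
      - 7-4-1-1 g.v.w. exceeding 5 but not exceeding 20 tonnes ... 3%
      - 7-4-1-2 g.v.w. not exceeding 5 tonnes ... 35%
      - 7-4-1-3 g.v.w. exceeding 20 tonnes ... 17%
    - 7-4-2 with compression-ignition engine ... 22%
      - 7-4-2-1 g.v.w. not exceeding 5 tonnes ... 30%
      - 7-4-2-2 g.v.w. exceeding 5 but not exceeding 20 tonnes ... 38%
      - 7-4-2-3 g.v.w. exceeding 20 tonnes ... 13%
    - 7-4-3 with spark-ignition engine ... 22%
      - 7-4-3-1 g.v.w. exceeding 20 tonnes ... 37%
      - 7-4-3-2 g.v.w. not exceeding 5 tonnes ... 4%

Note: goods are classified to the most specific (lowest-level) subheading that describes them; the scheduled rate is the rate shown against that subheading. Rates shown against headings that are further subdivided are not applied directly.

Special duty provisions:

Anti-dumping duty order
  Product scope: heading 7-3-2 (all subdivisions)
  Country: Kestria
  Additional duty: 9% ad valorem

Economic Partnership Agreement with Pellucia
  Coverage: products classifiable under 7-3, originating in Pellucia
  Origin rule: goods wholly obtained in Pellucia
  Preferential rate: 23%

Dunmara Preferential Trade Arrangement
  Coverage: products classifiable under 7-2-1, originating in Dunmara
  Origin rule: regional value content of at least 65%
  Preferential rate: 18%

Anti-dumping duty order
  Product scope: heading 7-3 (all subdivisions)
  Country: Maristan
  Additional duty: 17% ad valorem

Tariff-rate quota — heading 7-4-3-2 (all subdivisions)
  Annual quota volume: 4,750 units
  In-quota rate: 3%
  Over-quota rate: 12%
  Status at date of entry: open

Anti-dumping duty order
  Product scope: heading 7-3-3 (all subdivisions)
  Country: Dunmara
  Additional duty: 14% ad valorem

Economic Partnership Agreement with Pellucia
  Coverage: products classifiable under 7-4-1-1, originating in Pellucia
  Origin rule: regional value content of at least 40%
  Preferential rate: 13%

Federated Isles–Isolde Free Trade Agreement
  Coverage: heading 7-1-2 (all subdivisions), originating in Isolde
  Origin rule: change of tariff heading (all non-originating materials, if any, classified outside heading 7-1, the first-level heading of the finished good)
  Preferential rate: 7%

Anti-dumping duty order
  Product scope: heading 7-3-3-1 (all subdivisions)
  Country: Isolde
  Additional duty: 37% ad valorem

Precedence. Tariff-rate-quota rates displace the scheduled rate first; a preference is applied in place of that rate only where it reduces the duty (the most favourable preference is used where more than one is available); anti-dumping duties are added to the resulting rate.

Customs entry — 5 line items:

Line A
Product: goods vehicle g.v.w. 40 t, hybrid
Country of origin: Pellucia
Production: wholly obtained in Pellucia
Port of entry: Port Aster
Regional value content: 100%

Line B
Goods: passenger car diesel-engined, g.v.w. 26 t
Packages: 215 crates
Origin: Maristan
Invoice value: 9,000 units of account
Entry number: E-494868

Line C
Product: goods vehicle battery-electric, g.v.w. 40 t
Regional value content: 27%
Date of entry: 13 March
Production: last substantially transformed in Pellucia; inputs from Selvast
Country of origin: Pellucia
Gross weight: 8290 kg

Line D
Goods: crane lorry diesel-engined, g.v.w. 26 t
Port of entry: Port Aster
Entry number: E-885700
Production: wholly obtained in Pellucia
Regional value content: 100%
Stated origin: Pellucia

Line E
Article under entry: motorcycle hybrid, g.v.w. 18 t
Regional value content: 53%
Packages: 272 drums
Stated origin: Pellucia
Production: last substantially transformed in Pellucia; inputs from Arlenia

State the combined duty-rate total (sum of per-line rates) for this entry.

97%

Line A: goods vehicle → 7-3; hybrid → 7-3-3; g.v.w. 40 t → 7-3-3-3. Scheduled 32%. Pellucia agreement on 7-3: wholly obtained → 23% available; Pellucia agreement on 7-4-1-1: 7-3-3-3 not covered; preferential 23%. → 23%.
Line B: passenger car → 7-4; diesel-engined → 7-4-2; g.v.w. 26 t → 7-4-2-3. Scheduled 13%. No special measure applies. → 13%.
Line C: goods vehicle → 7-3; battery-electric → 7-3-4; g.v.w. 40 t → 7-3-4-1. Scheduled 6%. Pellucia agreement on 7-3: not wholly obtained; Pellucia agreement on 7-4-1-1: 7-3-4-1 not covered. → 6%.
Line D: crane lorry → 7-1; diesel-engined → 7-1-2; g.v.w. 26 t → 7-1-2-1. Scheduled 33%. Pellucia agreement on 7-3: 7-1-2-1 not covered; Pellucia agreement on 7-4-1-1: 7-1-2-1 not covered. → 33%.
Line E: motorcycle → 7-2; hybrid → 7-2-2; g.v.w. 18 t → 7-2-2-2. Scheduled 22%. Pellucia agreement on 7-3: 7-2-2-2 not covered; Pellucia agreement on 7-4-1-1: 7-2-2-2 not covered. → 22%.
Sum: 23% + 13% + 6% + 33% + 22% = 97%.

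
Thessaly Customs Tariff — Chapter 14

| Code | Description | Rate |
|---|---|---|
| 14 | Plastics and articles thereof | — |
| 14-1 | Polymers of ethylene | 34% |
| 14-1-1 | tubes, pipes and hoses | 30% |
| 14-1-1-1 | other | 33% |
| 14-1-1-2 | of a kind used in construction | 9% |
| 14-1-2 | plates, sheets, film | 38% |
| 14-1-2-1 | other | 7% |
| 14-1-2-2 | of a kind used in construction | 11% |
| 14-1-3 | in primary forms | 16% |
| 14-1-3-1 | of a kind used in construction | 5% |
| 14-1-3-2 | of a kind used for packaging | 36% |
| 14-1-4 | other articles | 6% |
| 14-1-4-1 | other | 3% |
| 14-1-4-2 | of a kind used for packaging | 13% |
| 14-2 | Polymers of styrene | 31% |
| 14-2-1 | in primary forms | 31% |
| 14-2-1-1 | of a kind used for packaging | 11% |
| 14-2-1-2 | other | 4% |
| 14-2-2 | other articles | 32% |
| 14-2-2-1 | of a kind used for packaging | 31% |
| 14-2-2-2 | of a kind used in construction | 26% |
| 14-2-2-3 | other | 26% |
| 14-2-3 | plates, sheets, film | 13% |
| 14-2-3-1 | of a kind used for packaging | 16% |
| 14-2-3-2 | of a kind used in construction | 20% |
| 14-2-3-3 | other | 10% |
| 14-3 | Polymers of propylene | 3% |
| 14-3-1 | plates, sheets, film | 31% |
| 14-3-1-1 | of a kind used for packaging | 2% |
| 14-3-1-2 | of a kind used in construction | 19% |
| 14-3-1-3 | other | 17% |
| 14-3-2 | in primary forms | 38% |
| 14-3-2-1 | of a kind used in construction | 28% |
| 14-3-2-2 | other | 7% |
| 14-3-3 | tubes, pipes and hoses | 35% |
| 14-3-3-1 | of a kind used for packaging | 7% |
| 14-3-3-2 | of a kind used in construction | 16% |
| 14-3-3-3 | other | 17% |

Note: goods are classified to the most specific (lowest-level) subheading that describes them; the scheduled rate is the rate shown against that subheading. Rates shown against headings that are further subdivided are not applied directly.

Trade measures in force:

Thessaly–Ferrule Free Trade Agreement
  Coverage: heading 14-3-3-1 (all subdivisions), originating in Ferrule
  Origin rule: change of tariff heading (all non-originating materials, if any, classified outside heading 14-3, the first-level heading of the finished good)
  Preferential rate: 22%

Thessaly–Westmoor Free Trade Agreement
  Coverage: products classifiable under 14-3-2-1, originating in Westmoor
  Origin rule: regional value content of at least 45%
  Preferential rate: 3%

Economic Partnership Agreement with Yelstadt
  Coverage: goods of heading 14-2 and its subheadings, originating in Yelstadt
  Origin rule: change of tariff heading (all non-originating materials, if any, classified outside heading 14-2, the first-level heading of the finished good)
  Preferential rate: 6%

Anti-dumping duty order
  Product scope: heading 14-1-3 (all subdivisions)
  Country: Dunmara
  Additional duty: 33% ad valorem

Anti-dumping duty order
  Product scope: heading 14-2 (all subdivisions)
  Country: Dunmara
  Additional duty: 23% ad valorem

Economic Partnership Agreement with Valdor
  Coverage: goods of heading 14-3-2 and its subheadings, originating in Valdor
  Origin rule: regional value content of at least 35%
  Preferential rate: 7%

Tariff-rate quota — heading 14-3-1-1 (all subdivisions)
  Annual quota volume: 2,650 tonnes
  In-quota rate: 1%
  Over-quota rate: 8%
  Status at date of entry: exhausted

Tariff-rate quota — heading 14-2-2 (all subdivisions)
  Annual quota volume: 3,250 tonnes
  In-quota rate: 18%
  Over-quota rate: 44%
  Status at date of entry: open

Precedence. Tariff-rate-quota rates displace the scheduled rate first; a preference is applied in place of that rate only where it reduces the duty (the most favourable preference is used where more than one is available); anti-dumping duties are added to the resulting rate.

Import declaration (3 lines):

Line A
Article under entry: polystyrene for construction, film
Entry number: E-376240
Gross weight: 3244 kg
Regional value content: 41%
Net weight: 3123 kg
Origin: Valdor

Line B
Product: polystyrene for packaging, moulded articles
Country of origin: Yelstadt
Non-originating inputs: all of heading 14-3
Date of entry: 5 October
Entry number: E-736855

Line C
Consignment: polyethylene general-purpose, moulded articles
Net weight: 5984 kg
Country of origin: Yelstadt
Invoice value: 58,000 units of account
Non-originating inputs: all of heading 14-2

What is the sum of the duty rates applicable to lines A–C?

Line A: polystyrene → 14-2; film → 14-2-3; for construction → 14-2-3-2. Scheduled 20%. Valdor agreement on 14-3-2: 14-2-3-2 not covered. → 20%.
Line B: polystyrene → 14-2; moulded articles → 14-2-2; for packaging → 14-2-2-1. Scheduled 31%. quota on 14-2-2 open → in-quota 18%; Yelstadt agreement on 14-2: CTH met → 6% available; preferential 6%. → 6%.
Line C: polyethylene → 14-1; moulded articles → 14-1-4; general-purpose → 14-1-4-1. Scheduled 3%. Yelstadt agreement on 14-2: 14-1-4-1 not covered. → 3%.
Sum: 20% + 6% + 3% = 29%.

29%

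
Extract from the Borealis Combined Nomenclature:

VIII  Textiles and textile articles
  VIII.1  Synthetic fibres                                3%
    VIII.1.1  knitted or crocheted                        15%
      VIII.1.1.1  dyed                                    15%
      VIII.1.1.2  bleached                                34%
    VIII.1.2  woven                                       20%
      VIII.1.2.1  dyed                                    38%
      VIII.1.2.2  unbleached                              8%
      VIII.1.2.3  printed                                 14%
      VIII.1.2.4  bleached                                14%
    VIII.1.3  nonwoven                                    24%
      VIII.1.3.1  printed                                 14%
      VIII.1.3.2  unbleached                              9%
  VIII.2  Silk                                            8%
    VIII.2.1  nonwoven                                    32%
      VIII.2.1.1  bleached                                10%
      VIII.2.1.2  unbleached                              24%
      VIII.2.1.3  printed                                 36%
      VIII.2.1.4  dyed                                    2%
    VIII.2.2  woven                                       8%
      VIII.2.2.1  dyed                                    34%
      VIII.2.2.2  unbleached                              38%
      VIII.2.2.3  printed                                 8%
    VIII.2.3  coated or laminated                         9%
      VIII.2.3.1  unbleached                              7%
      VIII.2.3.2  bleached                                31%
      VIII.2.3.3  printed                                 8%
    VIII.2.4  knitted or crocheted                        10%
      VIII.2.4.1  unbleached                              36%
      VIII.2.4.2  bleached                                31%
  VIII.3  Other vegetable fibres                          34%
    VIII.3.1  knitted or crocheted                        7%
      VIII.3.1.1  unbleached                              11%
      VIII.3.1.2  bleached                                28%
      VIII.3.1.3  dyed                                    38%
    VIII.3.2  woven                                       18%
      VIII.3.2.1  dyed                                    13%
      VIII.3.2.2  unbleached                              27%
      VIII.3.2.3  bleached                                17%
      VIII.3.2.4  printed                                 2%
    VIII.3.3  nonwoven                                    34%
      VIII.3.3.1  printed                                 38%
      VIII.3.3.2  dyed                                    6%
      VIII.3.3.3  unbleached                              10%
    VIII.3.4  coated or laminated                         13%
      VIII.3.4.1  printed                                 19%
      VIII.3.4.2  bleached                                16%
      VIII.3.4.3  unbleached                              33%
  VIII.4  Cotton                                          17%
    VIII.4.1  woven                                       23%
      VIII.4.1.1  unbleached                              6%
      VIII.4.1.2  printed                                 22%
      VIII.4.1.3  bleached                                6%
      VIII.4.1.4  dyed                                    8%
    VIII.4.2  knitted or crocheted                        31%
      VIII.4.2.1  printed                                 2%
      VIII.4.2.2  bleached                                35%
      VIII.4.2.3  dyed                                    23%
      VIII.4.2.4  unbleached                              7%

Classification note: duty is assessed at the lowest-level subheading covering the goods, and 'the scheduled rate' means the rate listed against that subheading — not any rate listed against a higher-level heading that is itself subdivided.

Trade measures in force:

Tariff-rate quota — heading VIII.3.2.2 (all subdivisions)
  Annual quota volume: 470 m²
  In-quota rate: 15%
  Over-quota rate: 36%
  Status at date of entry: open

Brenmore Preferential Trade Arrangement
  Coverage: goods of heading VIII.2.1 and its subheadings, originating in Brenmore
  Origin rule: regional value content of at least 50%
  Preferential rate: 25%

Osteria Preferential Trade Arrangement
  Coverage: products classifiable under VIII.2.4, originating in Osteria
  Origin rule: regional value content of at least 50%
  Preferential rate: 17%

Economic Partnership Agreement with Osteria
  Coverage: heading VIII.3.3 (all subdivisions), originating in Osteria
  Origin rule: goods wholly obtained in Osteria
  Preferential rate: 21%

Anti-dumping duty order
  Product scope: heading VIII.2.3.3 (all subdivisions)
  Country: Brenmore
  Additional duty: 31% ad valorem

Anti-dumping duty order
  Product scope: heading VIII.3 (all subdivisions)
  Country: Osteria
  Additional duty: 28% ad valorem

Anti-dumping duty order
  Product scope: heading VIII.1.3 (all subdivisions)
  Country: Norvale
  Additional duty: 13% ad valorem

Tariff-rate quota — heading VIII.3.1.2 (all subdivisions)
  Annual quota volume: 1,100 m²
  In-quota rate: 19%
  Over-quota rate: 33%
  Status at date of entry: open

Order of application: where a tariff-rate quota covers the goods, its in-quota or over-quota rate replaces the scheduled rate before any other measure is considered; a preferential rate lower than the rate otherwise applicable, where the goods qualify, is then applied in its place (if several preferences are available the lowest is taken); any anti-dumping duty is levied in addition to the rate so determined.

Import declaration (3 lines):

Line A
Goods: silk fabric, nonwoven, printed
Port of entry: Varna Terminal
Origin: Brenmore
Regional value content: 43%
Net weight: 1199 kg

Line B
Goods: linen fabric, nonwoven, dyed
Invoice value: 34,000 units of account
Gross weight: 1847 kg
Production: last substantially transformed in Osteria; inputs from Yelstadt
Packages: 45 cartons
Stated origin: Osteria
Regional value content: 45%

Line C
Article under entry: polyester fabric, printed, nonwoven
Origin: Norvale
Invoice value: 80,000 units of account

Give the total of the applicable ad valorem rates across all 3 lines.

Line A: silk → VIII.2; nonwoven → VIII.2.1; printed → VIII.2.1.3. Scheduled 36%. Brenmore agreement on VIII.2.1: RVC < 50%. → 36%.
Line B: linen → VIII.3; nonwoven → VIII.3.3; dyed → VIII.3.3.2. Scheduled 6%. Osteria agreement on VIII.2.4: VIII.3.3.2 not covered; Osteria agreement on VIII.3.3: not wholly obtained; anti-dumping (Osteria, VIII.3): +28%; total 6% + 28% = 34%. → 34%.
Line C: polyester → VIII.1; nonwoven → VIII.1.3; printed → VIII.1.3.1. Scheduled 14%. anti-dumping (Norvale, VIII.1.3): +13%; total 14% + 13% = 27%. → 27%.
Sum: 36% + 34% + 27% = 97%.

97%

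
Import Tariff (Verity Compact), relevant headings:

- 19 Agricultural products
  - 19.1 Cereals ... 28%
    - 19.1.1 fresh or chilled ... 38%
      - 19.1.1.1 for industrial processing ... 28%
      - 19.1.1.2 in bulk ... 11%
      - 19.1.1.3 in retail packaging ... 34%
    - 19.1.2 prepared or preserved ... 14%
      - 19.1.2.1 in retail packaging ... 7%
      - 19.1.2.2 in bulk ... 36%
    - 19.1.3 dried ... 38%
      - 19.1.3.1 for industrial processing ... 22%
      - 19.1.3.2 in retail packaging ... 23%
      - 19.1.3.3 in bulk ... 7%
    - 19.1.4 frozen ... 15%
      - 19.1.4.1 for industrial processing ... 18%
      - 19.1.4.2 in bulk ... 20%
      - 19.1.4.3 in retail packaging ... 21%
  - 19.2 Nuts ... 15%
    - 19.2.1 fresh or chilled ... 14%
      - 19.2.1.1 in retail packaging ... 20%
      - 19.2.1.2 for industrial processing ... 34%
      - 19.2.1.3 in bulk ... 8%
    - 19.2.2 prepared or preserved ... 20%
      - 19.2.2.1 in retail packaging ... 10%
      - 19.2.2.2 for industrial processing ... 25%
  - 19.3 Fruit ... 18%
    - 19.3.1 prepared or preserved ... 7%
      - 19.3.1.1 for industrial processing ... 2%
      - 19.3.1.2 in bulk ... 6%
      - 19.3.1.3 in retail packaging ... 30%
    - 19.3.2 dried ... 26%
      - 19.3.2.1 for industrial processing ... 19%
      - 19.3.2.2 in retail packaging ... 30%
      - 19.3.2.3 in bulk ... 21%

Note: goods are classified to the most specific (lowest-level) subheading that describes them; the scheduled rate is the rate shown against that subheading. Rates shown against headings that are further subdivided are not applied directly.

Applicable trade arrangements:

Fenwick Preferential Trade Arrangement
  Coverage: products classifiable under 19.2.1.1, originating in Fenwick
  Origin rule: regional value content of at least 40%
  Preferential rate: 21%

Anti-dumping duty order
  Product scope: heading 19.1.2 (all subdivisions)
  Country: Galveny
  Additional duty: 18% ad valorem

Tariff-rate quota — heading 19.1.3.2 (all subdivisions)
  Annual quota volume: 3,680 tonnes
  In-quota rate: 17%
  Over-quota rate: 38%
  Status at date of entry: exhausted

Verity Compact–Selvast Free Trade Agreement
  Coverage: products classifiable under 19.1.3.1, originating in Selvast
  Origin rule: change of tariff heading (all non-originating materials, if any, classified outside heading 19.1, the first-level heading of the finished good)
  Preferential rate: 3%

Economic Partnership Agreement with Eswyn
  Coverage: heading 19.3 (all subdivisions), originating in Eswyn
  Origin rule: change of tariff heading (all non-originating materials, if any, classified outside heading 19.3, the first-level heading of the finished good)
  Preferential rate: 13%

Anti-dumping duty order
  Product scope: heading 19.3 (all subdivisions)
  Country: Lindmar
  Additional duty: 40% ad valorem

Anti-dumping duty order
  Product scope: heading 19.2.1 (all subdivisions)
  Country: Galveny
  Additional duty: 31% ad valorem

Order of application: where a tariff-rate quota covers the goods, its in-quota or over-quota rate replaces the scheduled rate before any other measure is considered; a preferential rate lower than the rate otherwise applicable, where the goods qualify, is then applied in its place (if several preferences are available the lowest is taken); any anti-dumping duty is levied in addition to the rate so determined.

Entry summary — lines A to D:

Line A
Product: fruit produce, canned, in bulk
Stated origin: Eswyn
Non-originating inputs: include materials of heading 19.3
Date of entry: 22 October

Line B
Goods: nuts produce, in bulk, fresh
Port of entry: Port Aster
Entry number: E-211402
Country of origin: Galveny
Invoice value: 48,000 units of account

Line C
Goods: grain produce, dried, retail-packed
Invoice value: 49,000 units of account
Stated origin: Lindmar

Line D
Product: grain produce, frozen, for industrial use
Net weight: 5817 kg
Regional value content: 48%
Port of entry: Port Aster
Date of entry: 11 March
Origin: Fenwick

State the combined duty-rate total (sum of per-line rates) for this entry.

101%

Line A: fruit → 19.3; canned → 19.3.1; in bulk → 19.3.1.2. Scheduled 6%. Eswyn agreement on 19.3: CTH not met. → 6%.
Line B: nuts → 19.2; fresh → 19.2.1; in bulk → 19.2.1.3. Scheduled 8%. anti-dumping (Galveny, 19.2.1): +31%; total 8% + 31% = 39%. → 39%.
Line C: grain → 19.1; dried → 19.1.3; retail-packed → 19.1.3.2. Scheduled 23%. quota on 19.1.3.2 exhausted → over-quota 38%. → 38%.
Line D: grain → 19.1; frozen → 19.1.4; for industrial use → 19.1.4.1. Scheduled 18%. Fenwick agreement on 19.2.1.1: 19.1.4.1 not covered. → 18%.
Sum: 6% + 39% + 38% + 18% = 101%.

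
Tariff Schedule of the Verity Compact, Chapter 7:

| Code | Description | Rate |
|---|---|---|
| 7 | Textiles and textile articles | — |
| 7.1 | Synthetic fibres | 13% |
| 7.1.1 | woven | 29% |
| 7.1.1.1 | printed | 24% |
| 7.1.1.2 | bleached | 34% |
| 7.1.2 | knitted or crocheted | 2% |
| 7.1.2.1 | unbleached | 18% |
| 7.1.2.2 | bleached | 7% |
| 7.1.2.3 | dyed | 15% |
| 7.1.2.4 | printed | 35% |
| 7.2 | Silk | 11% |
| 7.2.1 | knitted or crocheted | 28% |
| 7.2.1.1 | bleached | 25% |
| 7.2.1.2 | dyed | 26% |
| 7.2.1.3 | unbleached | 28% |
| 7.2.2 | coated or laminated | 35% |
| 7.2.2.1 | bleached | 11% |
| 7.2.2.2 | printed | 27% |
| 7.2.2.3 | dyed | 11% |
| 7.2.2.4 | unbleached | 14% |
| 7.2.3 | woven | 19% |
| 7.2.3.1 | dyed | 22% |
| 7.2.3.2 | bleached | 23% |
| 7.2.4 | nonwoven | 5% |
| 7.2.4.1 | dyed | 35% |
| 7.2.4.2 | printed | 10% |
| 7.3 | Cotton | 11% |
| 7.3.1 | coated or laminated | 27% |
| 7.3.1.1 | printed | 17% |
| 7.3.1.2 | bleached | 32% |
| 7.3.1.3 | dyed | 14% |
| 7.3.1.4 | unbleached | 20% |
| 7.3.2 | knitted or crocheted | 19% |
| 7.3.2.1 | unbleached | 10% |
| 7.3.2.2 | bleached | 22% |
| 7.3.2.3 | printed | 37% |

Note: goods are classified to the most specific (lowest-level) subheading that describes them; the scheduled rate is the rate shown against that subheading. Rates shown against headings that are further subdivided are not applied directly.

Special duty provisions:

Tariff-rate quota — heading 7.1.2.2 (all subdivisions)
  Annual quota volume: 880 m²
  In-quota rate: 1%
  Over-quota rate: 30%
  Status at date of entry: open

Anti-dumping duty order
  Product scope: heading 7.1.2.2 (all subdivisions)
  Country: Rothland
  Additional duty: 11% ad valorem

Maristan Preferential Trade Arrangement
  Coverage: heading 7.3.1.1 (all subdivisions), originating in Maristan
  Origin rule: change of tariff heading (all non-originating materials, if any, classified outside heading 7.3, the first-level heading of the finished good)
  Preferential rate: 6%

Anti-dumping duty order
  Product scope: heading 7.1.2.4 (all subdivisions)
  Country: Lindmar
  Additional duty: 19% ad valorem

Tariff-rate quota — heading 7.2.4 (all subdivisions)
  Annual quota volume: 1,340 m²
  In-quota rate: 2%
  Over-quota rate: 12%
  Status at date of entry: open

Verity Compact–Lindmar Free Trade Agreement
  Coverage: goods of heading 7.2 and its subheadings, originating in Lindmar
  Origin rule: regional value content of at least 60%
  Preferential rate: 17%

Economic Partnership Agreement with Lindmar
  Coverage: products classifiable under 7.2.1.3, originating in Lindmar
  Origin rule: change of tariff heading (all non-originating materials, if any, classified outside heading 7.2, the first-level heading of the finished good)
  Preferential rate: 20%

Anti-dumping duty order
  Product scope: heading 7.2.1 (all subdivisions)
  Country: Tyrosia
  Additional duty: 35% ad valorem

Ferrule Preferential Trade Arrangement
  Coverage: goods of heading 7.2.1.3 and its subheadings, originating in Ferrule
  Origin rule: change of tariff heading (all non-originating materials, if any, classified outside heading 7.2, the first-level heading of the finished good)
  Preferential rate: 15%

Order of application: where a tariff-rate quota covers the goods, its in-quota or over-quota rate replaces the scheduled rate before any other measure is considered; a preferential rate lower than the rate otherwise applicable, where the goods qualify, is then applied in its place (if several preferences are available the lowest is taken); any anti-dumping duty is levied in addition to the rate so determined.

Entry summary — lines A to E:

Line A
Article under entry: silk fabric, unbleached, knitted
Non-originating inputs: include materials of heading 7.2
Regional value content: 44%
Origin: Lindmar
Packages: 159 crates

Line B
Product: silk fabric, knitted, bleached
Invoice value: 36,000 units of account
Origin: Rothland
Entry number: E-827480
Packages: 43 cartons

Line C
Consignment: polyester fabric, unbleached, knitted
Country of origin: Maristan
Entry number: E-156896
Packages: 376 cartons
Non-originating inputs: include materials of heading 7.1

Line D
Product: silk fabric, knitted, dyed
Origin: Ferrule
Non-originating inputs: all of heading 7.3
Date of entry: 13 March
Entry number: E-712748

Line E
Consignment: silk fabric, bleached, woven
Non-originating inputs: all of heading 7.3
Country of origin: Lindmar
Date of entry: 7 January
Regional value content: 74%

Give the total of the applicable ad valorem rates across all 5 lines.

114%

Line A: silk → 7.2; knitted → 7.2.1; unbleached → 7.2.1.3. Scheduled 28%. Lindmar agreement on 7.2: RVC < 60%; Lindmar agreement on 7.2.1.3: CTH not met. → 28%.
Line B: silk → 7.2; knitted → 7.2.1; bleached → 7.2.1.1. Scheduled 25%. No special measure applies. → 25%.
Line C: polyester → 7.1; knitted → 7.1.2; unbleached → 7.1.2.1. Scheduled 18%. Maristan agreement on 7.3.1.1: 7.1.2.1 not covered. → 18%.
Line D: silk → 7.2; knitted → 7.2.1; dyed → 7.2.1.2. Scheduled 26%. Ferrule agreement on 7.2.1.3: 7.2.1.2 not covered. → 26%.
Line E: silk → 7.2; woven → 7.2.3; bleached → 7.2.3.2. Scheduled 23%. Lindmar agreement on 7.2: RVC ≥ 60% → 17% available; Lindmar agreement on 7.2.1.3: 7.2.3.2 not covered; preferential 17%. → 17%.
Sum: 28% + 25% + 18% + 26% + 17% = 114%.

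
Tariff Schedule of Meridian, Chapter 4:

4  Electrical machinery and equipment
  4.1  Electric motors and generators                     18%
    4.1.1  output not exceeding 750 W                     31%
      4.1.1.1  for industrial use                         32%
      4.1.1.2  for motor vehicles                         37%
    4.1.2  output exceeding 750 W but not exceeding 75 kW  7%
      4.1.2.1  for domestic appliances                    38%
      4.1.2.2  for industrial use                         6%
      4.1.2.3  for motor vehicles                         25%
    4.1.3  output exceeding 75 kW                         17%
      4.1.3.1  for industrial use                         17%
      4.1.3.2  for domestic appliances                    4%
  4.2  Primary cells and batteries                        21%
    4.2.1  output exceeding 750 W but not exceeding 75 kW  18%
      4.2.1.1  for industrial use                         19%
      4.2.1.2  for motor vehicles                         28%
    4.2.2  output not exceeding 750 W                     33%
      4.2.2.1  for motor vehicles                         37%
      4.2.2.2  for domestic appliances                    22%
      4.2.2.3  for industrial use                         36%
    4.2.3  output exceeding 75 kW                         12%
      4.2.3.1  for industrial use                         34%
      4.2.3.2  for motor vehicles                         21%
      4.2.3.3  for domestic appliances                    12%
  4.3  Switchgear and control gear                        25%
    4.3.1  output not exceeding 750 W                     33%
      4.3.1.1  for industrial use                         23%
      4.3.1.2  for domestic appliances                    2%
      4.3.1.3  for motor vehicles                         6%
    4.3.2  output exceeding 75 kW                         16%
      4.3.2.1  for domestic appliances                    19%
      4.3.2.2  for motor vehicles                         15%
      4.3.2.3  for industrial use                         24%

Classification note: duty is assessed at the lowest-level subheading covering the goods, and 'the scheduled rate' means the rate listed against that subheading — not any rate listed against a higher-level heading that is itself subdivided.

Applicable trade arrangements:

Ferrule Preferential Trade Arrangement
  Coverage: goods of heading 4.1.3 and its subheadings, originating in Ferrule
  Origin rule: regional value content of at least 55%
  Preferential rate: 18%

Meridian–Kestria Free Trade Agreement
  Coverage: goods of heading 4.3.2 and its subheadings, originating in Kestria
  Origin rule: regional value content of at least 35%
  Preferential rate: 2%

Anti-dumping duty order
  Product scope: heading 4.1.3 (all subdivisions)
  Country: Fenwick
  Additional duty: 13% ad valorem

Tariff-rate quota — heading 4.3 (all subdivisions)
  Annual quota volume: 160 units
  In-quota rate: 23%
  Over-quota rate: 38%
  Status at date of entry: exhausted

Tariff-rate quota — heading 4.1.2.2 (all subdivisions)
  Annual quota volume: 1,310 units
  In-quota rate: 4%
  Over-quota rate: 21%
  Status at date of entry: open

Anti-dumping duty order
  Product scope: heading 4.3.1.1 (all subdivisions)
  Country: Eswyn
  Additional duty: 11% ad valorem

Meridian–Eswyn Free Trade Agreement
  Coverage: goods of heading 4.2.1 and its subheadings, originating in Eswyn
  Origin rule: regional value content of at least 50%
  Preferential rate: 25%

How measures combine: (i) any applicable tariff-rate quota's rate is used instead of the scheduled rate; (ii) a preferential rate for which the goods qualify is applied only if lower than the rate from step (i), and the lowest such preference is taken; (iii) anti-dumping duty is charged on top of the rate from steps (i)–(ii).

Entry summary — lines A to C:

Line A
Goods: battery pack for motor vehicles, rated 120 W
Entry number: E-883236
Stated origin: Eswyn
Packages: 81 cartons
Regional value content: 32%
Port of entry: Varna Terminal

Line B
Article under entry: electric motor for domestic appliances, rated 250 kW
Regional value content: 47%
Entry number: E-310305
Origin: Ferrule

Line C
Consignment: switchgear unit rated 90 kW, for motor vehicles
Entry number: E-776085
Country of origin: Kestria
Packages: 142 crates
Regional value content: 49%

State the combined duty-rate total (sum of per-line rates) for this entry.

43%

Line A: battery pack → 4.2; rated 120 W → 4.2.2; for motor vehicles → 4.2.2.1. Scheduled 37%. Eswyn agreement on 4.2.1: 4.2.2.1 not covered. → 37%.
Line B: electric motor → 4.1; rated 250 kW → 4.1.3; for domestic appliances → 4.1.3.2. Scheduled 4%. Ferrule agreement on 4.1.3: RVC < 55%. → 4%.
Line C: switchgear unit → 4.3; rated 90 kW → 4.3.2; for motor vehicles → 4.3.2.2. Scheduled 15%. quota on 4.3 exhausted → over-quota 38%; Kestria agreement on 4.3.2: RVC ≥ 35% → 2% available; preferential 2%. → 2%.
Sum: 37% + 4% + 2% = 43%.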